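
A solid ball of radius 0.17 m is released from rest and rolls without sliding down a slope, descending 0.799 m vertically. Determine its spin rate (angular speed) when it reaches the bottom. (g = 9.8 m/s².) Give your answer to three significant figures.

ω ≈ 19.7 rad/s

The moment of inertia is (2/5)MR², giving k ≡ I/(MR²) = 0.4.
The rolling condition ω = v/R makes the rotational term ½I(v/R)² = ½kMv², so KE_total = ½(1+k)Mv² = (7/10)Mv².
Energy conservation Mgh = ½(1+k)Mv² gives v = √(2gh/(1+k)) = √(2 × 9.8 × 0.799 / 1.4) = 3.345 m/s.
Then ω = v/R = 3.345 / 0.17 ≈ 19.7 rad/s.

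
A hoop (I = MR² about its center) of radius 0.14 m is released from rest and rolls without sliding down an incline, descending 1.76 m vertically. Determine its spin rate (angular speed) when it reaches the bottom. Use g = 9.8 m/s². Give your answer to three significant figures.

For this body I = MR², i.e. k = I/(MR²) = 1.
Since it rolls without slipping, ω = v/R and KE = ½Mv² + ½Iω² = ½(1+k)Mv² = Mv².
Energy conservation Mgh = ½(1+k)Mv² gives v = √(2gh/(1+k)) = √(2 × 9.8 × 1.76 / 2) = 4.153 m/s.
The angular speed follows from ω = v/R = 4.153/0.14 ≈ 29.7 rad/s.

ω ≈ 29.7 rad/s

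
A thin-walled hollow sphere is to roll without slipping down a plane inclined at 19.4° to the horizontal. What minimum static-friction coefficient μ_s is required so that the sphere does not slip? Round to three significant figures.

For this body I = (2/3)MR², i.e. k = I/(MR²) = 2/3.
Along the incline Mg sinθ − f = Ma, and torque about the center fR = Iα = kMR²(a/R) gives f = kMa.
These give a = g sinθ/(1+k) and the required friction f = kMg sinθ/(1+k).
With N = Mg cosθ, the no-slip condition f ≤ μN gives μ_min = f/N = k tanθ/(1+k).
μ_min = (2/3) × tan19.4° / 1.667 ≈ 0.141.

μ_min ≈ 0.141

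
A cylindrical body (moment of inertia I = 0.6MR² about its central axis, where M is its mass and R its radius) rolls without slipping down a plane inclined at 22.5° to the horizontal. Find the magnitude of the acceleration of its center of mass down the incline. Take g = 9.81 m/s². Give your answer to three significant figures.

The moment of inertia is 0.6MR², giving k ≡ I/(MR²) = 0.6.
Along the incline Mg sinθ − f = Ma, and torque about the center fR = Iα = kMR²(a/R) gives f = kMa.
Eliminating f: Mg sinθ = (1+k)Ma, so a = g sinθ/(1+k) = 9.81 × sin22.5° / 1.6 ≈ 2.35 m/s².

a ≈ 2.35 m/s²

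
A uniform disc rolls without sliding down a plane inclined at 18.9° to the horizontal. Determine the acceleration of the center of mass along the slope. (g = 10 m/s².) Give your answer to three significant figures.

a ≈ 2.16 m/s²

The moment of inertia is (1/2)MR², giving k ≡ I/(MR²) = 0.5.
Translational: Mg sinθ − f = Ma. Rotational about the CM: fR = Iα = kMRa, so f = kMa.
Eliminating f: Mg sinθ = (1+k)Ma, so a = g sinθ/(1+k) = 10 × sin18.9° / 1.5 ≈ 2.16 m/s².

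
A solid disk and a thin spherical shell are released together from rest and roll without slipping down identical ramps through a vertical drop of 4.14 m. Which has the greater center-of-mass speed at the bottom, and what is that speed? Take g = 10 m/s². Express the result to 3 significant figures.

For rolling without slipping, Mgh = ½(1+k)Mv² where k = I/(MR²), so v = √(2gh/(1+k)).
Solid disk: k = 0.5, giving v = √(2×10×4.14/1.5) = 7.43 m/s.
Thin spherical shell: k = 2/3, giving v = √(2×10×4.14/1.667) = 7.048 m/s.
The smaller k wins: the solid disk, at ≈ 7.43 m/s.

the solid disk, at v ≈ 7.43 m/s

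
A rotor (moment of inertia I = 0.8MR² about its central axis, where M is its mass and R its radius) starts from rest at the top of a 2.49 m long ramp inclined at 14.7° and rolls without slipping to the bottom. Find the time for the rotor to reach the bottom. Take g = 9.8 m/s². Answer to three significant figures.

t ≈ 1.90 s

Here I = 0.8MR², so the shape factor k = I/(MR²) = 0.8.
Along the incline Mg sinθ − f = Ma, and torque about the center fR = Iα = kMR²(a/R) gives f = kMa.
Hence a = g sinθ/(1+k) = 9.8×sin14.7°/1.8 = 1.382 m/s².
Starting from rest, L = ½at², so t = √(2L/a) = √(2×2.49/1.382) ≈ 1.90 s.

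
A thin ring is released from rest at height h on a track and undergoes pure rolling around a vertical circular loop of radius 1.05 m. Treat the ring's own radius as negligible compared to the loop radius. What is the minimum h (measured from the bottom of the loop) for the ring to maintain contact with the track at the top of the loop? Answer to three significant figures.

For this body I = MR², i.e. k = I/(MR²) = 1.
At the top, contact is just lost when gravity alone supplies the centripetal force: Mg = Mv_top²/r, i.e. v_top² = gr.
With ω = v/R, the kinetic energy at speed v is ½(1+k)Mv² = Mv².
Energy conservation from release (height h) to the top (height 2r): Mgh = Mg(2r) + M·gr.
Thus h_min = 2r + (1+k)r/2 = r(2 + 2/2) = 1.05 × 3 ≈ 3.15 m.

h_min ≈ 3.15 m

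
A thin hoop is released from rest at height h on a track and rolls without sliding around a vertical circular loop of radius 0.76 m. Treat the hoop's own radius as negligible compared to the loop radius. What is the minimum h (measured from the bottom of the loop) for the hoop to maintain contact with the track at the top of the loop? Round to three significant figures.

Here I = MR², so the shape factor k = I/(MR²) = 1.
At the top, contact is just lost when gravity alone supplies the centripetal force: Mg = Mv_top²/r, i.e. v_top² = gr.
With ω = v/R, the kinetic energy at speed v is ½(1+k)Mv² = Mv².
Energy conservation from release (height h) to the top (height 2r): Mgh = Mg(2r) + M·gr.
Thus h_min = 2r + (1+k)r/2 = r(2 + 2/2) = 0.76 × 3 ≈ 2.28 m.

h_min ≈ 2.28 m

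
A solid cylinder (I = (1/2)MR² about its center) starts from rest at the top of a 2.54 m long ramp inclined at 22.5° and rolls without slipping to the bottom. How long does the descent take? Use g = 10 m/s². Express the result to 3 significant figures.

For this body I = (1/2)MR², i.e. k = I/(MR²) = 0.5.
Along the incline Mg sinθ − f = Ma, and torque about the center fR = Iα = kMR²(a/R) gives f = kMa.
Hence a = g sinθ/(1+k) = 10×sin22.5°/1.5 = 2.551 m/s².
With constant a from rest, t = √(2L/a) = √(2·2.54/2.551) ≈ 1.41 s.

t ≈ 1.41 s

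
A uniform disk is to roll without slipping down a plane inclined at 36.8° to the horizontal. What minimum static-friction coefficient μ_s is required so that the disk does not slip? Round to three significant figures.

Here I = (1/2)MR², so the shape factor k = I/(MR²) = 0.5.
Translational: Mg sinθ − f = Ma. Rotational about the CM: fR = Iα = kMRa, so f = kMa.
These give a = g sinθ/(1+k) and the required friction f = kMg sinθ/(1+k).
With N = Mg cosθ, the no-slip condition f ≤ μN gives μ_min = f/N = k tanθ/(1+k).
μ_min = 0.5 × tan36.8° / 1.5 ≈ 0.249.

μ_min ≈ 0.249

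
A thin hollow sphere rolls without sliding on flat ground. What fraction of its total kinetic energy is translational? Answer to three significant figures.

Here I = (2/3)MR², so the shape factor k = I/(MR²) = 2/3.
Since ω = v/R, the translational part is ½Mv² and the rotational part is ½I(v/R)² = ½kMv²; the total is ½(1+k)Mv².
The translational fraction is therefore 1/(1+k) = 1/1.667 ≈ 0.600.

fraction ≈ 0.600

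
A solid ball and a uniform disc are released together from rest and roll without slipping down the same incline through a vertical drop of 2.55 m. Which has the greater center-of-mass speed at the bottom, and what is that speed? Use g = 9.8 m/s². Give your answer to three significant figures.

For rolling without slipping, Mgh = ½(1+k)Mv² where k = I/(MR²), so v = √(2gh/(1+k)).
Solid ball: k = 0.4, giving v = √(2×9.8×2.55/1.4) = 5.975 m/s.
Uniform disc: k = 0.5, giving v = √(2×9.8×2.55/1.5) = 5.772 m/s.
The smaller k wins: the solid ball, at ≈ 5.97 m/s.

the solid ball, at v ≈ 5.97 m/s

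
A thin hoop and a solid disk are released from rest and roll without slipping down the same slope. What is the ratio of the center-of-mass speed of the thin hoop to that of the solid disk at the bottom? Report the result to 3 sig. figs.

Each satisfies Mgh = ½(1+k)Mv² with k = I/(MR²), so v ∝ 1/√(1+k).
For the thin hoop k = 1; for the solid disk k = 0.5.
v₁/v₂ = √((1+k₂)/(1+k₁)) = √(1.5/2) ≈ 0.866.

v_ratio ≈ 0.866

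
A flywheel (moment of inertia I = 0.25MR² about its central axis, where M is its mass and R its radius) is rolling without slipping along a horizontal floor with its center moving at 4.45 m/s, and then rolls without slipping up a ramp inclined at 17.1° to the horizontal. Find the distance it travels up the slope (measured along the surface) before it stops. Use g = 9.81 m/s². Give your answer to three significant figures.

d ≈ 4.29 m

For this body I = 0.25MR², i.e. k = I/(MR²) = 0.25.
Rolling without slipping gives ω = v/R, so the total kinetic energy is ½Mv² + ½Iω² = ½(1+k)Mv² = (5/8)Mv².
Setting this equal to Mgh gives the vertical rise h = (1+k)v₀²/(2g) = 1.25×4.45²/(2×9.81) = 1.262 m.
Along the incline, d = h/sinθ = 1.262/sin17.1° ≈ 4.29 m.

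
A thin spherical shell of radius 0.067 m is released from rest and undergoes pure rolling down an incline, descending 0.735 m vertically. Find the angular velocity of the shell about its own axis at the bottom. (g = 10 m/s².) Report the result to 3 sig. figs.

ω ≈ 44.3 rad/s

The moment of inertia is (2/3)MR², giving k ≡ I/(MR²) = 2/3.
The rolling condition ω = v/R makes the rotational term ½I(v/R)² = ½kMv², so KE_total = ½(1+k)Mv² = (5/6)Mv².
Energy conservation Mgh = ½(1+k)Mv² gives v = √(2gh/(1+k)) = √(2 × 10 × 0.735 / 1.667) = 2.97 m/s.
The angular speed follows from ω = v/R = 2.97/0.067 ≈ 44.3 rad/s.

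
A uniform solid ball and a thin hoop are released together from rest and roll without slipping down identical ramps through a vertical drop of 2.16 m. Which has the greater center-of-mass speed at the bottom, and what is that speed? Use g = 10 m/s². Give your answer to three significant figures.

the uniform solid ball, at v ≈ 5.55 m/s

For rolling without slipping, Mgh = ½(1+k)Mv² where k = I/(MR²), so v = √(2gh/(1+k)).
Uniform solid ball: k = 0.4, giving v = √(2×10×2.16/1.4) = 5.555 m/s.
Thin hoop: k = 1, giving v = √(2×10×2.16/2) = 4.648 m/s.
The smaller k wins: the uniform solid ball, at ≈ 5.55 m/s.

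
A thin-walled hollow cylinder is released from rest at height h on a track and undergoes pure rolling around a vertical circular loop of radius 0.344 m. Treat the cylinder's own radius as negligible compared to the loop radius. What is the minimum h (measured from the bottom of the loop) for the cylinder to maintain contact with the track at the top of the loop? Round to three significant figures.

The moment of inertia is MR², giving k ≡ I/(MR²) = 1.
At the top, contact is just lost when gravity alone supplies the centripetal force: Mg = Mv_top²/r, i.e. v_top² = gr.
With ω = v/R, the kinetic energy at speed v is ½(1+k)Mv² = Mv².
Energy conservation from release (height h) to the top (height 2r): Mgh = Mg(2r) + M·gr.
Thus h_min = 2r + (1+k)r/2 = r(2 + 2/2) = 0.344 × 3 ≈ 1.03 m.

h_min ≈ 1.03 m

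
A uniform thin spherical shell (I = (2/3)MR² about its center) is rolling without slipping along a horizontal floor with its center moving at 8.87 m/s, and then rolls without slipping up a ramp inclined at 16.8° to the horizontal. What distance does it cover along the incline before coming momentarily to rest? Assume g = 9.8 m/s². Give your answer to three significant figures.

d ≈ 23.1 m

For this body I = (2/3)MR², i.e. k = I/(MR²) = 2/3.
Pure rolling means v = ωR; then KE = ½Mv² + ½I(v/R)² = ½(1+k)Mv² = (5/6)Mv².
Setting this equal to Mgh gives the vertical rise h = (1+k)v₀²/(2g) = 1.667×8.87²/(2×9.8) = 6.69 m.
Along the incline, d = h/sinθ = 6.69/sin16.8° ≈ 23.1 m.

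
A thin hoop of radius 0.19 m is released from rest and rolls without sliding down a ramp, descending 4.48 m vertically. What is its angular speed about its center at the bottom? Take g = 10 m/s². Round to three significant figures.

With I = MR², the ratio k = I/(MR²) is 1.
Since it rolls without slipping, ω = v/R and KE = ½Mv² + ½Iω² = ½(1+k)Mv² = Mv².
Energy conservation Mgh = ½(1+k)Mv² gives v = √(2gh/(1+k)) = √(2 × 10 × 4.48 / 2) = 6.693 m/s.
Then ω = v/R = 6.693 / 0.19 ≈ 35.2 rad/s.

ω ≈ 35.2 rad/s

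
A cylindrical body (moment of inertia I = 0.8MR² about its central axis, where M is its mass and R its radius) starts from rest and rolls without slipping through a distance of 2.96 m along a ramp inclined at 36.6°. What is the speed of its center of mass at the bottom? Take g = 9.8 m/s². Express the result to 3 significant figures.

With I = 0.8MR², the ratio k = I/(MR²) is 0.8.
Pure rolling means v = ωR; then KE = ½Mv² + ½I(v/R)² = ½(1+k)Mv² = (9/10)Mv².
The vertical drop is h = L sinθ = 2.96 × sin36.6° = 1.765 m.
Energy conservation: Mgh = (9/10)Mv², so v = √(2gh/(1+k)) = √(2 × 9.8 × 1.765 / 1.8) ≈ 4.38 m/s.

v ≈ 4.38 m/s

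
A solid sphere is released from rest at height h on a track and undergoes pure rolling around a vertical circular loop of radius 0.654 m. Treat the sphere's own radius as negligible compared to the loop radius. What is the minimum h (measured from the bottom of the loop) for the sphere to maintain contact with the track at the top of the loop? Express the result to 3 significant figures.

h_min ≈ 1.77 m

The moment of inertia is (2/5)MR², giving k ≡ I/(MR²) = 0.4.
At the top, contact is just lost when gravity alone supplies the centripetal force: Mg = Mv_top²/r, i.e. v_top² = gr.
With ω = v/R, the kinetic energy at speed v is ½(1+k)Mv² = (7/10)Mv².
Energy conservation from release (height h) to the top (height 2r): Mgh = Mg(2r) + (7/10)M·gr.
Thus h_min = 2r + (1+k)r/2 = r(2 + 1.4/2) = 0.654 × 2.7 ≈ 1.77 m.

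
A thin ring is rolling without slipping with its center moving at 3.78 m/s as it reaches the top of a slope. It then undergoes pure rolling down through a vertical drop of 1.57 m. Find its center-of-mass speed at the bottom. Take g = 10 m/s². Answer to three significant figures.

v ≈ 5.48 m/s

Here I = MR², so the shape factor k = I/(MR²) = 1.
The rolling condition ω = v/R makes the rotational term ½I(v/R)² = ½kMv², so KE_total = ½(1+k)Mv² = Mv².
Conserving energy between top and bottom: Mv² = Mv₀² + Mgh, hence v² = v₀² + 2gh/(1+k).
v = √(3.78² + 2×10×1.57/2) = √29.99 ≈ 5.48 m/s.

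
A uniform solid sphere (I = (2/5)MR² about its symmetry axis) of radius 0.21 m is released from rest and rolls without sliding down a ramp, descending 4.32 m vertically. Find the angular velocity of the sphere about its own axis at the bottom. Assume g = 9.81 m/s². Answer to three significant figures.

ω ≈ 37.1 rad/s

Here I = (2/5)MR², so the shape factor k = I/(MR²) = 0.4.
Rolling without slipping gives ω = v/R, so the total kinetic energy is ½Mv² + ½Iω² = ½(1+k)Mv² = (7/10)Mv².
Energy conservation Mgh = ½(1+k)Mv² gives v = √(2gh/(1+k)) = √(2 × 9.81 × 4.32 / 1.4) = 7.781 m/s.
The angular speed follows from ω = v/R = 7.781/0.21 ≈ 37.1 rad/s.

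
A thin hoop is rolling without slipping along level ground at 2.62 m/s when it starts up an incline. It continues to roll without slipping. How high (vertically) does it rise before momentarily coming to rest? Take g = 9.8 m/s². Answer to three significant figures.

h ≈ 0.700 m

The moment of inertia is MR², giving k ≡ I/(MR²) = 1.
Since it rolls without slipping, ω = v/R and KE = ½Mv² + ½Iω² = ½(1+k)Mv² = Mv².
At the top the kinetic energy is zero, so Mv₀² = Mgh.
Thus h = (1+k)v₀²/(2g) = 2 × 2.62² / (2 × 9.8) ≈ 0.700 m.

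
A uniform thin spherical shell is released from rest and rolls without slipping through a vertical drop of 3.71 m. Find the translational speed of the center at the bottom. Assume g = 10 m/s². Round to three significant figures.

For this body I = (2/3)MR², i.e. k = I/(MR²) = 2/3.
Pure rolling means v = ωR; then KE = ½Mv² + ½I(v/R)² = ½(1+k)Mv² = (5/6)Mv².
Setting Mgh = (5/6)Mv² gives v = √(2gh/(1+k)) = √(2·10·3.71/1.667) ≈ 6.67 m/s.

v ≈ 6.67 m/s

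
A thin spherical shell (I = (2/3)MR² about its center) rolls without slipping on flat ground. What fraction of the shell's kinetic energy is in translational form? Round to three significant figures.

The moment of inertia is (2/3)MR², giving k ≡ I/(MR²) = 2/3.
Since ω = v/R, the translational part is ½Mv² and the rotational part is ½I(v/R)² = ½kMv²; the total is ½(1+k)Mv².
The translational fraction is therefore 1/(1+k) = 1/1.667 ≈ 0.600.

fraction ≈ 0.600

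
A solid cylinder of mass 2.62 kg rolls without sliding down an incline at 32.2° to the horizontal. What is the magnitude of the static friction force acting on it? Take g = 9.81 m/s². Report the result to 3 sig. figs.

With I = (1/2)MR², the ratio k = I/(MR²) is 0.5.
Along the incline Mg sinθ − f = Ma, and torque about the center fR = Iα = kMR²(a/R) gives f = kMa.
Combining, a = g sinθ/(1+k) and f = kMa = kMg sinθ/(1+k).
f = 0.5 × 2.62 × 9.81 × sin32.2° / 1.5 ≈ 4.57 N.

f ≈ 4.57 N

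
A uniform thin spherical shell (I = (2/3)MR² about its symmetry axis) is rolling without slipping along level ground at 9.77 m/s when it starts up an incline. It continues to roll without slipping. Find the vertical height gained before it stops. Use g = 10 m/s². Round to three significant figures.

For this body I = (2/3)MR², i.e. k = I/(MR²) = 2/3.
Since it rolls without slipping, ω = v/R and KE = ½Mv² + ½Iω² = ½(1+k)Mv² = (5/6)Mv².
All of this converts to potential energy at the highest point: (5/6)Mv₀² = Mgh.
Thus h = (1+k)v₀²/(2g) = 1.667 × 9.77² / (2 × 10) ≈ 7.95 m.

h ≈ 7.95 m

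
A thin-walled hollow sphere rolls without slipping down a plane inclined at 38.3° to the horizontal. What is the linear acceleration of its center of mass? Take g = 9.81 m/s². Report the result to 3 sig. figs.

a ≈ 3.65 m/s²

For this body I = (2/3)MR², i.e. k = I/(MR²) = 2/3.
Translational: Mg sinθ − f = Ma. Rotational about the CM: fR = Iα = kMRa, so f = kMa.
Eliminating f: Mg sinθ = (1+k)Ma, so a = g sinθ/(1+k) = 9.81 × sin38.3° / 1.667 ≈ 3.65 m/s².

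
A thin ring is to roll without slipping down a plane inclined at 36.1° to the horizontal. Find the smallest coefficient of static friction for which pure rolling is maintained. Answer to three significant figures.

μ_min ≈ 0.365

The moment of inertia is MR², giving k ≡ I/(MR²) = 1.
Newton's second law down the slope: Mg sinθ − f = Ma. The torque equation fR = Iα (with α = a/R) gives f = kMa.
These give a = g sinθ/(1+k) and the required friction f = kMg sinθ/(1+k).
The normal force is N = Mg cosθ, so μ_min = f/N = k tanθ/(1+k).
μ_min = 1 × tan36.1° / 2 ≈ 0.365.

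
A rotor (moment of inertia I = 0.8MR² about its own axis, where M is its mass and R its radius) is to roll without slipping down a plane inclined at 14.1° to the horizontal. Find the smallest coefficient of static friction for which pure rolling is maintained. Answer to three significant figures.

With I = 0.8MR², the ratio k = I/(MR²) is 0.8.
Translational: Mg sinθ − f = Ma. Rotational about the CM: fR = Iα = kMRa, so f = kMa.
These give a = g sinθ/(1+k) and the required friction f = kMg sinθ/(1+k).
With N = Mg cosθ, the no-slip condition f ≤ μN gives μ_min = f/N = k tanθ/(1+k).
μ_min = 0.8 × tan14.1° / 1.8 ≈ 0.112.

μ_min ≈ 0.112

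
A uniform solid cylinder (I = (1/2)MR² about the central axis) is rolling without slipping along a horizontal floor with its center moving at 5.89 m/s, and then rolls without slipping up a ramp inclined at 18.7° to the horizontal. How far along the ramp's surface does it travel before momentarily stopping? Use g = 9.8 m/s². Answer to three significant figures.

With I = (1/2)MR², the ratio k = I/(MR²) is 0.5.
Since it rolls without slipping, ω = v/R and KE = ½Mv² + ½Iω² = ½(1+k)Mv² = (3/4)Mv².
Setting this equal to Mgh gives the vertical rise h = (1+k)v₀²/(2g) = 1.5×5.89²/(2×9.8) = 2.655 m.
The distance along the slope is d = h/sinθ = 2.655/sin18.7° ≈ 8.28 m.

d ≈ 8.28 m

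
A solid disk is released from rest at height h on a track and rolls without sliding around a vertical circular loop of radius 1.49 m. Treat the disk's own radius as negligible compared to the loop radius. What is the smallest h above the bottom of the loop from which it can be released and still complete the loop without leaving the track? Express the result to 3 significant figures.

Here I = (1/2)MR², so the shape factor k = I/(MR²) = 0.5.
At the top of the loop, the minimum-contact condition is Mg = Mv_top²/r, so v_top² = gr.
With ω = v/R, the kinetic energy at speed v is ½(1+k)Mv² = (3/4)Mv².
Energy conservation from release (height h) to the top (height 2r): Mgh = Mg(2r) + (3/4)M·gr.
Thus h_min = 2r + (1+k)r/2 = r(2 + 1.5/2) = 1.49 × 2.75 ≈ 4.10 m.

h_min ≈ 4.10 m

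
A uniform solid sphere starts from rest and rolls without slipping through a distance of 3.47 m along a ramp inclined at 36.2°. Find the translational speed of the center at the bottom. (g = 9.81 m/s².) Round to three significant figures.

For this body I = (2/5)MR², i.e. k = I/(MR²) = 0.4.
Rolling without slipping gives ω = v/R, so the total kinetic energy is ½Mv² + ½Iω² = ½(1+k)Mv² = (7/10)Mv².
The vertical drop is h = L sinθ = 3.47 × sin36.2° = 2.049 m.
Energy conservation: Mgh = (7/10)Mv², so v = √(2gh/(1+k)) = √(2 × 9.81 × 2.049 / 1.4) ≈ 5.36 m/s.

v ≈ 5.36 m/s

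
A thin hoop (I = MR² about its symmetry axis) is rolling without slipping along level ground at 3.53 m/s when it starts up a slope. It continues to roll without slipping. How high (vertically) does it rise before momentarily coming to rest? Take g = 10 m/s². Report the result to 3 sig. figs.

h ≈ 1.25 m

For this body I = MR², i.e. k = I/(MR²) = 1.
Since it rolls without slipping, ω = v/R and KE = ½Mv² + ½Iω² = ½(1+k)Mv² = Mv².
At the top the kinetic energy is zero, so Mv₀² = Mgh.
Thus h = (1+k)v₀²/(2g) = 2 × 3.53² / (2 × 10) ≈ 1.25 m.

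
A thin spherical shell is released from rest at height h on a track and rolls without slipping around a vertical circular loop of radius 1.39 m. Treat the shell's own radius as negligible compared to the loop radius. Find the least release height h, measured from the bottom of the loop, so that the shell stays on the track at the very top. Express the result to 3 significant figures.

h_min ≈ 3.94 m

For this body I = (2/3)MR², i.e. k = I/(MR²) = 2/3.
At the top, contact is just lost when gravity alone supplies the centripetal force: Mg = Mv_top²/r, i.e. v_top² = gr.
With ω = v/R, the kinetic energy at speed v is ½(1+k)Mv² = (5/6)Mv².
Energy conservation from release (height h) to the top (height 2r): Mgh = Mg(2r) + (5/6)M·gr.
Thus h_min = 2r + (1+k)r/2 = r(2 + 1.667/2) = 1.39 × 2.833 ≈ 3.94 m.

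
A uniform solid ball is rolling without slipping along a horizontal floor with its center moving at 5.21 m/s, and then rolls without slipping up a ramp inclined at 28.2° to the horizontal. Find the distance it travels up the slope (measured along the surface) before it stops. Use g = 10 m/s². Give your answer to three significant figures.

d ≈ 4.02 m

The moment of inertia is (2/5)MR², giving k ≡ I/(MR²) = 0.4.
Pure rolling means v = ωR; then KE = ½Mv² + ½I(v/R)² = ½(1+k)Mv² = (7/10)Mv².
Setting this equal to Mgh gives the vertical rise h = (1+k)v₀²/(2g) = 1.4×5.21²/(2×10) = 1.9 m.
The distance along the slope is d = h/sinθ = 1.9/sin28.2° ≈ 4.02 m.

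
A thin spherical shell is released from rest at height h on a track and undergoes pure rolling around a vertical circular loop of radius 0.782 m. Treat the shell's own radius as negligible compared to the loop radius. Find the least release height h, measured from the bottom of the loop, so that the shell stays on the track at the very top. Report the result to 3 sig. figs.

h_min ≈ 2.22 m

For this body I = (2/3)MR², i.e. k = I/(MR²) = 2/3.
At the top of the loop, the minimum-contact condition is Mg = Mv_top²/r, so v_top² = gr.
With ω = v/R, the kinetic energy at speed v is ½(1+k)Mv² = (5/6)Mv².
Energy conservation from release (height h) to the top (height 2r): Mgh = Mg(2r) + (5/6)M·gr.
Thus h_min = 2r + (1+k)r/2 = r(2 + 1.667/2) = 0.782 × 2.833 ≈ 2.22 m.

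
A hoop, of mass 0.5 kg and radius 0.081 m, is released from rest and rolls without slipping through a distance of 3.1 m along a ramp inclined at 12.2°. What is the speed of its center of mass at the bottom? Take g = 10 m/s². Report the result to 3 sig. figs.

Here I = MR², so the shape factor k = I/(MR²) = 1.
Since it rolls without slipping, ω = v/R and KE = ½Mv² + ½Iω² = ½(1+k)Mv² = Mv².
The vertical drop is h = L sinθ = 3.1 × sin12.2° = 0.6551 m.
Energy conservation: Mgh = Mv², so v = √(2gh/(1+k)) = √(2 × 10 × 0.6551 / 2) ≈ 2.56 m/s.

v ≈ 2.56 m/s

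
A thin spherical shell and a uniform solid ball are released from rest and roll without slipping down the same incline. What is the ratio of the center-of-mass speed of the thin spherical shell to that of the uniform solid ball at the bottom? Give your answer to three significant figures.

v_ratio ≈ 0.917

Each satisfies Mgh = ½(1+k)Mv² with k = I/(MR²), so v ∝ 1/√(1+k).
For the thin spherical shell k = 2/3; for the uniform solid ball k = 0.4.
v₁/v₂ = √((1+k₂)/(1+k₁)) = √(1.4/1.667) ≈ 0.917.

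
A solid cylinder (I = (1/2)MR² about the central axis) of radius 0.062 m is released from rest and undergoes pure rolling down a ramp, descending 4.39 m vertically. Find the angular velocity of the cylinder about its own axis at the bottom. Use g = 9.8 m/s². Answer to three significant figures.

ω ≈ 122 rad/s

Here I = (1/2)MR², so the shape factor k = I/(MR²) = 0.5.
Rolling without slipping gives ω = v/R, so the total kinetic energy is ½Mv² + ½Iω² = ½(1+k)Mv² = (3/4)Mv².
Energy conservation Mgh = ½(1+k)Mv² gives v = √(2gh/(1+k)) = √(2 × 9.8 × 4.39 / 1.5) = 7.574 m/s.
Then ω = v/R = 7.574 / 0.062 ≈ 122 rad/s.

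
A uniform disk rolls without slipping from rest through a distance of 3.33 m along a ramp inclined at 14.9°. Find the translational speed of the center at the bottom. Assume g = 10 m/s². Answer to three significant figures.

v ≈ 3.38 m/s

Here I = (1/2)MR², so the shape factor k = I/(MR²) = 0.5.
Rolling without slipping gives ω = v/R, so the total kinetic energy is ½Mv² + ½Iω² = ½(1+k)Mv² = (3/4)Mv².
The vertical drop is h = L sinθ = 3.33 × sin14.9° = 0.8563 m.
Setting Mgh = (3/4)Mv² gives v = √(2gh/(1+k)) = √(2·10·0.8563/1.5) ≈ 3.38 m/s.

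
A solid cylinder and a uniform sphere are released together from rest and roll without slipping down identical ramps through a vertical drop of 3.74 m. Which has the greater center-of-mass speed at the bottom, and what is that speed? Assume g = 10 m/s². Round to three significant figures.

the uniform sphere, at v ≈ 7.31 m/s

For rolling without slipping, Mgh = ½(1+k)Mv² where k = I/(MR²), so v = √(2gh/(1+k)).
Solid cylinder: k = 0.5, giving v = √(2×10×3.74/1.5) = 7.062 m/s.
Uniform sphere: k = 0.4, giving v = √(2×10×3.74/1.4) = 7.309 m/s.
The smaller k wins: the uniform sphere, at ≈ 7.31 m/s.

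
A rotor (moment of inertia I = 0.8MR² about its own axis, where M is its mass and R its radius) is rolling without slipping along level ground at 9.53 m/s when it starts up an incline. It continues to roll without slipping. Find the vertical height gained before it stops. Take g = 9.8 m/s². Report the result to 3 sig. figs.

h ≈ 8.34 m

Here I = 0.8MR², so the shape factor k = I/(MR²) = 0.8.
Since it rolls without slipping, ω = v/R and KE = ½Mv² + ½Iω² = ½(1+k)Mv² = (9/10)Mv².
At the top the kinetic energy is zero, so (9/10)Mv₀² = Mgh.
Thus h = (1+k)v₀²/(2g) = 1.8 × 9.53² / (2 × 9.8) ≈ 8.34 m.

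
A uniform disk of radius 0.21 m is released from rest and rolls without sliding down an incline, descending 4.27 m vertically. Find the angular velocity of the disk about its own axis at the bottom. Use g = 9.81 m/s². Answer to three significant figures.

The moment of inertia is (1/2)MR², giving k ≡ I/(MR²) = 0.5.
Rolling without slipping gives ω = v/R, so the total kinetic energy is ½Mv² + ½Iω² = ½(1+k)Mv² = (3/4)Mv².
Energy conservation Mgh = ½(1+k)Mv² gives v = √(2gh/(1+k)) = √(2 × 9.81 × 4.27 / 1.5) = 7.473 m/s.
The angular speed follows from ω = v/R = 7.473/0.21 ≈ 35.6 rad/s.

ω ≈ 35.6 rad/s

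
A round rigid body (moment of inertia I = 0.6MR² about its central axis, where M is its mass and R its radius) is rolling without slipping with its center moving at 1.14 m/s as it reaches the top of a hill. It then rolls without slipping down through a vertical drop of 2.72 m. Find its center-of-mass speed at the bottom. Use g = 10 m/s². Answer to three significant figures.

v ≈ 5.94 m/s

Here I = 0.6MR², so the shape factor k = I/(MR²) = 0.6.
Since it rolls without slipping, ω = v/R and KE = ½Mv² + ½Iω² = ½(1+k)Mv² = (4/5)Mv².
Energy conservation: (4/5)Mv₀² + Mgh = (4/5)Mv², so v² = v₀² + 2gh/(1+k).
v = √(1.14² + 2×10×2.72/1.6) = √35.3 ≈ 5.94 m/s.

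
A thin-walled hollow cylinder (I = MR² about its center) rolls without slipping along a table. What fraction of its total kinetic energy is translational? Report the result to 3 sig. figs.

The moment of inertia is MR², giving k ≡ I/(MR²) = 1.
Since ω = v/R, the translational part is ½Mv² and the rotational part is ½I(v/R)² = ½kMv²; the total is ½(1+k)Mv².
The translational fraction is therefore 1/(1+k) = 1/2 ≈ 0.500.

fraction ≈ 0.500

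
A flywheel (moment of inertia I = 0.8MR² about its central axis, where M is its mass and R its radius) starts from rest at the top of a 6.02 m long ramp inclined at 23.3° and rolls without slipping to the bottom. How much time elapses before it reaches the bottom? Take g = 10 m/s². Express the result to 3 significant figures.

With I = 0.8MR², the ratio k = I/(MR²) is 0.8.
Along the incline Mg sinθ − f = Ma, and torque about the center fR = Iα = kMR²(a/R) gives f = kMa.
Hence a = g sinθ/(1+k) = 10×sin23.3°/1.8 = 2.197 m/s².
Starting from rest, L = ½at², so t = √(2L/a) = √(2×6.02/2.197) ≈ 2.34 s.

t ≈ 2.34 s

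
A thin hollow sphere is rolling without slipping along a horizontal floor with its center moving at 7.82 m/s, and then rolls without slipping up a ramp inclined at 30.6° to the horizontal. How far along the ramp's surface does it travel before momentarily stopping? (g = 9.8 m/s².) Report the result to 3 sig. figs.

d ≈ 10.2 m

For this body I = (2/3)MR², i.e. k = I/(MR²) = 2/3.
Pure rolling means v = ωR; then KE = ½Mv² + ½I(v/R)² = ½(1+k)Mv² = (5/6)Mv².
Setting this equal to Mgh gives the vertical rise h = (1+k)v₀²/(2g) = 1.667×7.82²/(2×9.8) = 5.2 m.
Along the incline, d = h/sinθ = 5.2/sin30.6° ≈ 10.2 m.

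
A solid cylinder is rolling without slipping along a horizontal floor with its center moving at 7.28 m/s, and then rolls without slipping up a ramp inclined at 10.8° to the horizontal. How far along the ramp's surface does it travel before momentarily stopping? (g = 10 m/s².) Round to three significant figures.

For this body I = (1/2)MR², i.e. k = I/(MR²) = 0.5.
Since it rolls without slipping, ω = v/R and KE = ½Mv² + ½Iω² = ½(1+k)Mv² = (3/4)Mv².
Setting this equal to Mgh gives the vertical rise h = (1+k)v₀²/(2g) = 1.5×7.28²/(2×10) = 3.975 m.
Along the incline, d = h/sinθ = 3.975/sin10.8° ≈ 21.2 m.

d ≈ 21.2 m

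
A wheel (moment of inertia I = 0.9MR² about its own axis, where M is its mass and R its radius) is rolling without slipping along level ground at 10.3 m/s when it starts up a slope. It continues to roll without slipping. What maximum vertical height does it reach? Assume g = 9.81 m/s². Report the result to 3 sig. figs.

For this body I = 0.9MR², i.e. k = I/(MR²) = 0.9.
The rolling condition ω = v/R makes the rotational term ½I(v/R)² = ½kMv², so KE_total = ½(1+k)Mv² = (19/20)Mv².
All of this converts to potential energy at the highest point: (19/20)Mv₀² = Mgh.
Thus h = (1+k)v₀²/(2g) = 1.9 × 10.3² / (2 × 9.81) ≈ 10.3 m.

h ≈ 10.3 m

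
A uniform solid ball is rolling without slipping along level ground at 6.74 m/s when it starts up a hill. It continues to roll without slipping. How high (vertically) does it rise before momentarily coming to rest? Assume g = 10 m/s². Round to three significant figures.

The moment of inertia is (2/5)MR², giving k ≡ I/(MR²) = 0.4.
Since it rolls without slipping, ω = v/R and KE = ½Mv² + ½Iω² = ½(1+k)Mv² = (7/10)Mv².
At the top the kinetic energy is zero, so (7/10)Mv₀² = Mgh.
Thus h = (1+k)v₀²/(2g) = 1.4 × 6.74² / (2 × 10) ≈ 3.18 m.

h ≈ 3.18 m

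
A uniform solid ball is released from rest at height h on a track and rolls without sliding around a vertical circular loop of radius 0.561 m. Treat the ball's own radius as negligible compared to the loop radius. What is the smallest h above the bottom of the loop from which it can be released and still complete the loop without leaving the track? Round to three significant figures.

h_min ≈ 1.51 m

Here I = (2/5)MR², so the shape factor k = I/(MR²) = 0.4.
At the top of the loop, the minimum-contact condition is Mg = Mv_top²/r, so v_top² = gr.
With ω = v/R, the kinetic energy at speed v is ½(1+k)Mv² = (7/10)Mv².
Energy conservation from release (height h) to the top (height 2r): Mgh = Mg(2r) + (7/10)M·gr.
Thus h_min = 2r + (1+k)r/2 = r(2 + 1.4/2) = 0.561 × 2.7 ≈ 1.51 m.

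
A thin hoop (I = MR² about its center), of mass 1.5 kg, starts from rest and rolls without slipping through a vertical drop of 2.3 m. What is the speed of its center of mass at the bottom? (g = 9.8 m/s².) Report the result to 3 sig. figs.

v ≈ 4.75 m/s

Here I = MR², so the shape factor k = I/(MR²) = 1.
Pure rolling means v = ωR; then KE = ½Mv² + ½I(v/R)² = ½(1+k)Mv² = Mv².
Setting Mgh = Mv² gives v = √(2gh/(1+k)) = √(2·9.8·2.3/2) ≈ 4.75 m/s.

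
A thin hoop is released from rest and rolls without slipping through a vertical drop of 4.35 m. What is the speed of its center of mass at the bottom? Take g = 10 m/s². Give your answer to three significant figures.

v ≈ 6.60 m/s

Here I = MR², so the shape factor k = I/(MR²) = 1.
Pure rolling means v = ωR; then KE = ½Mv² + ½I(v/R)² = ½(1+k)Mv² = Mv².
Energy conservation: Mgh = Mv², so v = √(2gh/(1+k)) = √(2 × 10 × 4.35 / 2) ≈ 6.60 m/s.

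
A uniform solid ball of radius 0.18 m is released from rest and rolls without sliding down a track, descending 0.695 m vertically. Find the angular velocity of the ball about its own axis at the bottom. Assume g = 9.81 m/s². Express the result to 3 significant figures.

For this body I = (2/5)MR², i.e. k = I/(MR²) = 0.4.
The rolling condition ω = v/R makes the rotational term ½I(v/R)² = ½kMv², so KE_total = ½(1+k)Mv² = (7/10)Mv².
Energy conservation Mgh = ½(1+k)Mv² gives v = √(2gh/(1+k)) = √(2 × 9.81 × 0.695 / 1.4) = 3.121 m/s.
The angular speed follows from ω = v/R = 3.121/0.18 ≈ 17.3 rad/s.

ω ≈ 17.3 rad/s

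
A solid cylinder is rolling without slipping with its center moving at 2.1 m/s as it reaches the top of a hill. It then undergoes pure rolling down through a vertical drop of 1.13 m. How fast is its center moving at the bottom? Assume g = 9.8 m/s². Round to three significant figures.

v ≈ 4.38 m/s

With I = (1/2)MR², the ratio k = I/(MR²) is 0.5.
Since it rolls without slipping, ω = v/R and KE = ½Mv² + ½Iω² = ½(1+k)Mv² = (3/4)Mv².
Energy conservation: (3/4)Mv₀² + Mgh = (3/4)Mv², so v² = v₀² + 2gh/(1+k).
v = √(2.1² + 2×9.8×1.13/1.5) = √19.18 ≈ 4.38 m/s.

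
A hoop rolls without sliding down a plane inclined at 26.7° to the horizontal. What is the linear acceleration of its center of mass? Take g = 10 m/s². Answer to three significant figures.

Here I = MR², so the shape factor k = I/(MR²) = 1.
Newton's second law down the slope: Mg sinθ − f = Ma. The torque equation fR = Iα (with α = a/R) gives f = kMa.
Eliminating f: Mg sinθ = (1+k)Ma, so a = g sinθ/(1+k) = 10 × sin26.7° / 2 ≈ 2.25 m/s².

a ≈ 2.25 m/s²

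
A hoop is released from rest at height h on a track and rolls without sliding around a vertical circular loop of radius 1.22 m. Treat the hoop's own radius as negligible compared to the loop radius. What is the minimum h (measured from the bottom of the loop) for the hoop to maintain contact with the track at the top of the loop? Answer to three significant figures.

h_min ≈ 3.66 m

Here I = MR², so the shape factor k = I/(MR²) = 1.
At the top, contact is just lost when gravity alone supplies the centripetal force: Mg = Mv_top²/r, i.e. v_top² = gr.
With ω = v/R, the kinetic energy at speed v is ½(1+k)Mv² = Mv².
Energy conservation from release (height h) to the top (height 2r): Mgh = Mg(2r) + M·gr.
Thus h_min = 2r + (1+k)r/2 = r(2 + 2/2) = 1.22 × 3 ≈ 3.66 m.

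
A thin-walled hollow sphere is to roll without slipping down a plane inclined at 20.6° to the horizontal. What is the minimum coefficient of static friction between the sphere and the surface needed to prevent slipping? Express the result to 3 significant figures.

With I = (2/3)MR², the ratio k = I/(MR²) is 2/3.
Translational: Mg sinθ − f = Ma. Rotational about the CM: fR = Iα = kMRa, so f = kMa.
These give a = g sinθ/(1+k) and the required friction f = kMg sinθ/(1+k).
With N = Mg cosθ, the no-slip condition f ≤ μN gives μ_min = f/N = k tanθ/(1+k).
μ_min = (2/3) × tan20.6° / 1.667 ≈ 0.150.

μ_min ≈ 0.150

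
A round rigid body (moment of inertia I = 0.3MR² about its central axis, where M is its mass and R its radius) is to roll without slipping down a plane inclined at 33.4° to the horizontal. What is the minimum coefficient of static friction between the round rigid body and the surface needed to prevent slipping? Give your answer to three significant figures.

With I = 0.3MR², the ratio k = I/(MR²) is 0.3.
Along the incline Mg sinθ − f = Ma, and torque about the center fR = Iα = kMR²(a/R) gives f = kMa.
These give a = g sinθ/(1+k) and the required friction f = kMg sinθ/(1+k).
With N = Mg cosθ, the no-slip condition f ≤ μN gives μ_min = f/N = k tanθ/(1+k).
μ_min = 0.3 × tan33.4° / 1.3 ≈ 0.152.

μ_min ≈ 0.152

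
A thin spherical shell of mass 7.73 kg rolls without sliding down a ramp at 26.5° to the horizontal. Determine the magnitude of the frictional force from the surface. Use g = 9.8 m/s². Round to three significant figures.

f ≈ 13.5 N

For this body I = (2/3)MR², i.e. k = I/(MR²) = 2/3.
Translational: Mg sinθ − f = Ma. Rotational about the CM: fR = Iα = kMRa, so f = kMa.
Combining, a = g sinθ/(1+k) and f = kMa = kMg sinθ/(1+k).
f = (2/3) × 7.73 × 9.8 × sin26.5° / 1.667 ≈ 13.5 N.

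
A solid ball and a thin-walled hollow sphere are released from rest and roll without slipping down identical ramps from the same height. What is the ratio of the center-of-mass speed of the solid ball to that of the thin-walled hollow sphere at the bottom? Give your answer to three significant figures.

v_ratio ≈ 1.09

Each satisfies Mgh = ½(1+k)Mv² with k = I/(MR²), so v ∝ 1/√(1+k).
For the solid ball k = 0.4; for the thin-walled hollow sphere k = 2/3.
v₁/v₂ = √((1+k₂)/(1+k₁)) = √(1.667/1.4) ≈ 1.09.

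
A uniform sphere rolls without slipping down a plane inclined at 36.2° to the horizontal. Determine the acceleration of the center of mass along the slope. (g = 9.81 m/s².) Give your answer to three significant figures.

For this body I = (2/5)MR², i.e. k = I/(MR²) = 0.4.
Newton's second law down the slope: Mg sinθ − f = Ma. The torque equation fR = Iα (with α = a/R) gives f = kMa.
Eliminating f: Mg sinθ = (1+k)Ma, so a = g sinθ/(1+k) = 9.81 × sin36.2° / 1.4 ≈ 4.14 m/s².

a ≈ 4.14 m/s²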